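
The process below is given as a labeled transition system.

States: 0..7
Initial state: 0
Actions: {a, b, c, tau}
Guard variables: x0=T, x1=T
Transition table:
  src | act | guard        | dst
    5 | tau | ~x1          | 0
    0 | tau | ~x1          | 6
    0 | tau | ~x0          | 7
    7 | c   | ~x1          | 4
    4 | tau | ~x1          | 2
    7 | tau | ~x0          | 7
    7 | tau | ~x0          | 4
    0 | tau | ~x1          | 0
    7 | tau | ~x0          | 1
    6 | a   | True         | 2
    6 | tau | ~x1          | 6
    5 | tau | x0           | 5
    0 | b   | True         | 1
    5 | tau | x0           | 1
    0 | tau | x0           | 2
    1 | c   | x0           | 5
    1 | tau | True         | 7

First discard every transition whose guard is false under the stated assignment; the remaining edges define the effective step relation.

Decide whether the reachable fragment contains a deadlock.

Answer: DEADLOCK at state 2

Working:
R = {0,1,2,5,7}
  0: b→1  tau→2  [2 exit(s)]
  1: c→5  tau→7  [2 exit(s)]
  2: ∅  [STUCK]
  5: tau→1  tau→5  [2 exit(s)]
  7: ∅  [STUCK]
witness 2: tau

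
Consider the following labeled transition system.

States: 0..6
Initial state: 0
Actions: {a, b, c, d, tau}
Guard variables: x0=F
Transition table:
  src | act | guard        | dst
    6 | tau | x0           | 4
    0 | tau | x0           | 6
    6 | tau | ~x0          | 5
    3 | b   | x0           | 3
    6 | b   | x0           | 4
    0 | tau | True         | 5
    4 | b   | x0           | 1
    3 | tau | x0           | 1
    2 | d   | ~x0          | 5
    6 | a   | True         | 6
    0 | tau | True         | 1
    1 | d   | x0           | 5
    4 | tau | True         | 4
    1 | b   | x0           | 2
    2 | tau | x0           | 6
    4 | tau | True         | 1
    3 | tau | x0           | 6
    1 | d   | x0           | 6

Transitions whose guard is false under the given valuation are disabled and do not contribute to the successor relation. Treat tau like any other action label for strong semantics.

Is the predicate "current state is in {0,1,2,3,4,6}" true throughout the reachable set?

Answer: INVARIANT VIOLATED at state 5

Trace:
Safe = {0,1,2,3,4,6}
Reachable = {0,1,5}
  0: ok
  1: ok
  5: VIOLATES
reach 5 via tau — violates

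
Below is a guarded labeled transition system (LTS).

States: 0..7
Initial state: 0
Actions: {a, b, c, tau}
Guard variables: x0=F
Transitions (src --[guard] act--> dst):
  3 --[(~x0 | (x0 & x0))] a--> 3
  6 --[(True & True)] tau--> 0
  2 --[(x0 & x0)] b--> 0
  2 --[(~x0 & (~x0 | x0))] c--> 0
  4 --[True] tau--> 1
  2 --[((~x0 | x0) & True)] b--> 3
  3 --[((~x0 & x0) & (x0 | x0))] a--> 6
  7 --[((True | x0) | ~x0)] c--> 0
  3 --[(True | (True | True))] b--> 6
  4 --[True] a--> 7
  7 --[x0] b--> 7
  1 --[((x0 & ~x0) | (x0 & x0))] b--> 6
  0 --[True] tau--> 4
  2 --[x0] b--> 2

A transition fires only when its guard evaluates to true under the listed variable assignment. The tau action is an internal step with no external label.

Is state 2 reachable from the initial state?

Answer: UNREACHABLE

Analysis:
Guard filter leaves 9 enabled edge(s).
Layer 0: {0}
Layer 1: {4}  total {0,4}
Layer 2: {1,7}  total {0,1,4,7}
R = {0,1,4,7}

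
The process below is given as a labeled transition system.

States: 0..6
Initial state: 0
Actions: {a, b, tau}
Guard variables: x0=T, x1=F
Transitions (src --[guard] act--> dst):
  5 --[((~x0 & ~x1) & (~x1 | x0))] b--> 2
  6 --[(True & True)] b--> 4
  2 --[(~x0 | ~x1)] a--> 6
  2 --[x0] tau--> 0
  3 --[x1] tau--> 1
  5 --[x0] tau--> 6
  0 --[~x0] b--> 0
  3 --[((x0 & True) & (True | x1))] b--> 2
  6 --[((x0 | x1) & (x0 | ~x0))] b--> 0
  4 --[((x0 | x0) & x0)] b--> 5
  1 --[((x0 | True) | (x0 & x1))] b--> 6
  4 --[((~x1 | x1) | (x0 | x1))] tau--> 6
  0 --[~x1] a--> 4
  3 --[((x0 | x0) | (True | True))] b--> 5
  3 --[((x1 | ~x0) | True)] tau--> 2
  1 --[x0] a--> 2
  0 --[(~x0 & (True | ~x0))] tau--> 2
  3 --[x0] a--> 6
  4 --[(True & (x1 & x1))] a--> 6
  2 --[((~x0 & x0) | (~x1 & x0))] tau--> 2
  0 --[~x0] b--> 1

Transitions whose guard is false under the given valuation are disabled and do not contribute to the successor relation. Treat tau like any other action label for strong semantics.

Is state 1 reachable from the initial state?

Answer: UNREACHABLE

Working:
After dropping false guards: 15 live edges.
Layer 0: {0}
Layer 1: {4}  now seen {0,4}
Layer 2: {5,6}  now seen {0,4,5,6}
Reach set: {0,4,5,6}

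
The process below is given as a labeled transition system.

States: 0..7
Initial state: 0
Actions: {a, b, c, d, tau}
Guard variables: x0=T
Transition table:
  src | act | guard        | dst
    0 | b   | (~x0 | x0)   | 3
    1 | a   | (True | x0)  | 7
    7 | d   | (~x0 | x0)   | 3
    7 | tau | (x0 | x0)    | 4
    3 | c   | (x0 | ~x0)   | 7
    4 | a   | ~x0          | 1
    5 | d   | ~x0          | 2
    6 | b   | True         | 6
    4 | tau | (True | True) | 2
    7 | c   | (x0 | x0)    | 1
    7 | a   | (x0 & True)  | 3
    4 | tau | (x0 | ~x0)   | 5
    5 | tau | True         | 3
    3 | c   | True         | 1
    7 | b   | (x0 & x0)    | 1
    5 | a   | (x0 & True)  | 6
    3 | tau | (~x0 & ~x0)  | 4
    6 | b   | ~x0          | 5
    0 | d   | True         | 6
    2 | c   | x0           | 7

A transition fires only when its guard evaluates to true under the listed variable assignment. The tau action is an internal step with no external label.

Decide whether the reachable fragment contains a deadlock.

R = {0,1,2,3,4,5,6,7}
  0: b→3  d→6  [deg 2]
  1: a→7  [deg 1]
  2: c→7  [deg 1]
  3: c→1  c→7  [deg 2]
  4: tau→2  tau→5  [deg 2]
  5: a→6  tau→3  [deg 2]
  6: b→6  [deg 1]
  7: a→3  b→1  c→1  d→3  tau→4  [deg 5]

Answer: DEADLOCK-FREE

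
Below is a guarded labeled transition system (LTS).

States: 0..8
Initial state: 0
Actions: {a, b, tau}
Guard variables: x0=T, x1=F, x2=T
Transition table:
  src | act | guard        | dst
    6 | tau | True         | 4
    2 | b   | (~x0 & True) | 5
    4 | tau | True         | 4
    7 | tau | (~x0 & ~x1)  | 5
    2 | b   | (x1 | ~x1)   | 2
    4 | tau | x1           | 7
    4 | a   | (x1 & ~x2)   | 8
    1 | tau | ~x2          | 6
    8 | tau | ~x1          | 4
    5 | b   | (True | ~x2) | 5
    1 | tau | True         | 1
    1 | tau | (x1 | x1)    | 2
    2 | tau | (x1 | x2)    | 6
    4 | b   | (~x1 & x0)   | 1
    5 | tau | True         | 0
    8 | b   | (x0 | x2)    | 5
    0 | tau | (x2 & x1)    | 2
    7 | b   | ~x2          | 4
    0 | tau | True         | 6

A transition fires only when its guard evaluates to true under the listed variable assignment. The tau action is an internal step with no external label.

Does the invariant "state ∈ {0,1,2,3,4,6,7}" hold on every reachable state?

Allowed set {0,1,2,3,4,6,7}
R = {0,1,4,6}
  0: ✓
  1: ✓
  4: ✓
  6: ✓

Answer: INVARIANT HOLDS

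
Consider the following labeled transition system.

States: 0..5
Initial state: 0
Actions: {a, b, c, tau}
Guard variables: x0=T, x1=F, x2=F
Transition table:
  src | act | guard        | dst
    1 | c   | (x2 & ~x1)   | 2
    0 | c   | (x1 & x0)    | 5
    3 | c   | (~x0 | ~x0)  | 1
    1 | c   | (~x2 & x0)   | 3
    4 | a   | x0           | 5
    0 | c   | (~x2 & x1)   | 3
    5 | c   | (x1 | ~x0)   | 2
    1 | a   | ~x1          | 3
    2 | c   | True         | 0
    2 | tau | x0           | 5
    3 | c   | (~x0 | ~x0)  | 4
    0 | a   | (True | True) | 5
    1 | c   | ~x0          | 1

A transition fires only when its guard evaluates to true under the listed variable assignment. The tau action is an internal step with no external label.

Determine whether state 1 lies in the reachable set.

Guard filter leaves 6 enabled edge(s).
L0 = {0}
L1 = {5}  cumulative {0,5}
Reach set: {0,5}

Answer: UNREACHABLE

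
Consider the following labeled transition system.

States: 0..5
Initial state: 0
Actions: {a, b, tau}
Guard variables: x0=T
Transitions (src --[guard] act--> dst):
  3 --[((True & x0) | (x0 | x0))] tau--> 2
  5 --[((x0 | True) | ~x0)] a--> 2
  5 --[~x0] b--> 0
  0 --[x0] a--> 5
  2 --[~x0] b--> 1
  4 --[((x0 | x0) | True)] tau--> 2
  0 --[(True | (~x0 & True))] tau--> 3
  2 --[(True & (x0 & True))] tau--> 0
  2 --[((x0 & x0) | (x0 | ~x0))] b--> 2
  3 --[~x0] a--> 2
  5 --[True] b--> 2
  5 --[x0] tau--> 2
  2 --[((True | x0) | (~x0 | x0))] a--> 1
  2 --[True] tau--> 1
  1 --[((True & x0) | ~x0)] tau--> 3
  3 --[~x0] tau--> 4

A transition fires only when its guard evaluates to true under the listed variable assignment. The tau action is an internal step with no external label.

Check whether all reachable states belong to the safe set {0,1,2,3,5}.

Answer: INVARIANT HOLDS

Analysis:
Inv-set: {0,1,2,3,5}
R = {0,1,2,3,5}
  0: safe
  1: safe
  2: safe
  3: safe
  5: safe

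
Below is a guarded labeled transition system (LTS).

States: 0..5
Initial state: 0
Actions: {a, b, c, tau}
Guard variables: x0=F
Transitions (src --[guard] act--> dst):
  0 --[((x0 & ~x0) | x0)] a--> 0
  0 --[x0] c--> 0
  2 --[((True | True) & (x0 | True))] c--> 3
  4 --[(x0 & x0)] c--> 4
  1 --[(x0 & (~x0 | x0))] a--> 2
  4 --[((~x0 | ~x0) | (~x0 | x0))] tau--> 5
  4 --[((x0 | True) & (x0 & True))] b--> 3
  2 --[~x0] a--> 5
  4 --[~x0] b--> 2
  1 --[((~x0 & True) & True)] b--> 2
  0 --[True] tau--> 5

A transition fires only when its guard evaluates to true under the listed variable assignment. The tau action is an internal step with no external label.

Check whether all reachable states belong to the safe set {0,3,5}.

Answer: INVARIANT HOLDS

Working:
Inv-set: {0,3,5}
Reach set: {0,5}
  0: ✓
  5: ✓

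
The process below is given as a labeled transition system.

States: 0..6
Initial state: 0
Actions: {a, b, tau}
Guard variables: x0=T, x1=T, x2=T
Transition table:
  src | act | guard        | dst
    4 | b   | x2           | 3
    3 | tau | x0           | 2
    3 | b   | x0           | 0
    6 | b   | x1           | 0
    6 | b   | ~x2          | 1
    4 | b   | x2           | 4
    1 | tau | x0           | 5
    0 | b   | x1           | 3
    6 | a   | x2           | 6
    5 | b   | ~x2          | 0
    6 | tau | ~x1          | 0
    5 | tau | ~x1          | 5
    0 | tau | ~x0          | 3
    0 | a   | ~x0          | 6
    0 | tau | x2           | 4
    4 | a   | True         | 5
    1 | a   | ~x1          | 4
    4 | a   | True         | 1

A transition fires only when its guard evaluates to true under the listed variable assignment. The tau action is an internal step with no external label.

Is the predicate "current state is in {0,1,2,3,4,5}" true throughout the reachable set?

Answer: INVARIANT HOLDS

Trace:
Safe = {0,1,2,3,4,5}
Reach set: {0,1,2,3,4,5}
  0: ok
  1: ok
  2: ok
  3: ok
  4: ok
  5: ok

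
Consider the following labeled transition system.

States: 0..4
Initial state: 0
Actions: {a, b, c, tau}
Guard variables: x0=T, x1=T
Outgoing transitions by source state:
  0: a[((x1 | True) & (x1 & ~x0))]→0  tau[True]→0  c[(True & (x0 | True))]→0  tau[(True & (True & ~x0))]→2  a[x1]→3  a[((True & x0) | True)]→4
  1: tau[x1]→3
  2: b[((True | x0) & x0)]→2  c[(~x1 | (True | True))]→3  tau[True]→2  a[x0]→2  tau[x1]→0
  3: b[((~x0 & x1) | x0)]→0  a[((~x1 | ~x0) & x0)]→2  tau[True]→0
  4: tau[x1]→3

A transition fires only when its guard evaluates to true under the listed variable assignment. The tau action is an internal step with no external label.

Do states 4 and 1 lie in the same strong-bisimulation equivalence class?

Answer: BISIMILAR

Trace:
Compute ~ classes (split until stable):
  P[0] = {{0,1,2,3,4}}
  P[1] = {{0},{1,4},{2},{3}}
stable after 2 split(s): 4 block(s)
4∈{1,4}, 1∈{1,4}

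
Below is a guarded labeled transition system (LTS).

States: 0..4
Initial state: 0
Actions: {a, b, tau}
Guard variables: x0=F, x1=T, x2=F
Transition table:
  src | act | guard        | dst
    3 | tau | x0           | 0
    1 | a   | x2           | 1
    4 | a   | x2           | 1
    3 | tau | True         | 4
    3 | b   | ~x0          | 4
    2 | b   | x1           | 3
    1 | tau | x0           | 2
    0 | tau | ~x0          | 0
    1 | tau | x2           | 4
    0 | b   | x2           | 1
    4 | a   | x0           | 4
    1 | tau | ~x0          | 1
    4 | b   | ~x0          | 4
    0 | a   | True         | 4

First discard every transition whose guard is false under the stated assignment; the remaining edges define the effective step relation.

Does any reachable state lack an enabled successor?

Reachable = {0,4}
  0: a→4  tau→0  [deg 2]
  4: b→4  [deg 1]

Answer: DEADLOCK-FREE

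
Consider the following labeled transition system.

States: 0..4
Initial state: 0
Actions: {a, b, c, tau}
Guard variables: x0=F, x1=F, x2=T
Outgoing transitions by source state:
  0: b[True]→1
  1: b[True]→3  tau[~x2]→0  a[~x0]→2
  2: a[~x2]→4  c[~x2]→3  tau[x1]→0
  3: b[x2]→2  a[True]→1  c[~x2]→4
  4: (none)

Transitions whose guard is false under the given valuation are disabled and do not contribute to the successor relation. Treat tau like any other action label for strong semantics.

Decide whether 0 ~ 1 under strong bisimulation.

Compute ~ classes (split until stable):
  π0 = {{0,1,2,3,4}}
  π1 = {{0},{1,3},{2,4}}
  π2 = {{0},{1},{2,4},{3}}
4 equivalence class(es) (converged in 3)
class of 0: {0}; class of 1: {1}

Answer: NOT BISIMILAR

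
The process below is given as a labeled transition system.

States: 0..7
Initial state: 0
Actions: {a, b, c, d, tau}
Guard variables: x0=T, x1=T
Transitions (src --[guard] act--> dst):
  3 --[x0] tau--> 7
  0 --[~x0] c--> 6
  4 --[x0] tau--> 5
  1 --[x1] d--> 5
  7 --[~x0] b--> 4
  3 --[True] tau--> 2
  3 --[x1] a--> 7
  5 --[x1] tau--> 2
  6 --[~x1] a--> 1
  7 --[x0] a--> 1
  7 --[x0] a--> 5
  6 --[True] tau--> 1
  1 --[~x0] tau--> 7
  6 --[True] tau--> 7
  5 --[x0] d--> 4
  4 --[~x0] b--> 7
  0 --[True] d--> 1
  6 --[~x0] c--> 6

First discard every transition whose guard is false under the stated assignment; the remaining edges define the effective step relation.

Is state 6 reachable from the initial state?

Answer: UNREACHABLE

Working:
12 transition(s) survive guard evaluation.
L0 = {0}
L1 = {1}  total {0,1}
L2 = {5}  total {0,1,5}
L3 = {2,4}  total {0,1,2,4,5}
Reach set: {0,1,2,4,5}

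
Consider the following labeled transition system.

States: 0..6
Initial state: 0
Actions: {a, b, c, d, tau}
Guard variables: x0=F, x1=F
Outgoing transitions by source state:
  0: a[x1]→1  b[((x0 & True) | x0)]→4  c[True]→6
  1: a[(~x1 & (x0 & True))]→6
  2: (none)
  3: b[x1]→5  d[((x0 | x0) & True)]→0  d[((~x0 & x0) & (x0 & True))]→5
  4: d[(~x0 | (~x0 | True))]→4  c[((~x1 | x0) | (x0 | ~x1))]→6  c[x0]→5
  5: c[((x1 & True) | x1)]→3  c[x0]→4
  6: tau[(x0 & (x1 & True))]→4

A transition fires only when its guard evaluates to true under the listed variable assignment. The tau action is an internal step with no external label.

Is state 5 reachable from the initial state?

After dropping false guards: 3 live edges.
Layer 0: {0}
Layer 1: {6}  now seen {0,6}
R = {0,6}

Answer: UNREACHABLE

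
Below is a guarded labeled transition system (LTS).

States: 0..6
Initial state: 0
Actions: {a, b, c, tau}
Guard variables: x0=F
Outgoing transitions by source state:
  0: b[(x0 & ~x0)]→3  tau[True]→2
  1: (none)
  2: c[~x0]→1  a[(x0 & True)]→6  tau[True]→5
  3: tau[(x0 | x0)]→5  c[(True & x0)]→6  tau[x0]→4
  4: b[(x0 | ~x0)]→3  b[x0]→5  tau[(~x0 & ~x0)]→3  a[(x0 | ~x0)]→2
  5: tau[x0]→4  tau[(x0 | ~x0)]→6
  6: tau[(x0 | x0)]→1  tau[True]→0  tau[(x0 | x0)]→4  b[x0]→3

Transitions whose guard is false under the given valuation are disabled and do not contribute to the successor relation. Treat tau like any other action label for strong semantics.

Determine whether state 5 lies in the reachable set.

Guard filter leaves 8 enabled edge(s).
depth 0: {0}
depth 1: {2}  cumulative {0,2}
depth 2: {1,5}  cumulative {0,1,2,5}
depth 3: {6}  cumulative {0,1,2,5,6}
Reach set: {0,1,2,5,6}
trace reaching 5: tau·tau

Answer: REACHABLE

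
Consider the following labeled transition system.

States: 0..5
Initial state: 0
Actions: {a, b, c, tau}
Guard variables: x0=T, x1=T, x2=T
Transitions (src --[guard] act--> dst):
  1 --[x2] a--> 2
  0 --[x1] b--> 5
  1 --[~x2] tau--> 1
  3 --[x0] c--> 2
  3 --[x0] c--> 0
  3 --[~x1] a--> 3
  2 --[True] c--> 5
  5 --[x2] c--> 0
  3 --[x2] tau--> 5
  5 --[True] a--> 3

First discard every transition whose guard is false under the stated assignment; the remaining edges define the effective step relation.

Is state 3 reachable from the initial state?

8 transition(s) survive guard evaluation.
Layer 0: {0}
Layer 1: {5}  cumulative {0,5}
Layer 2: {3}  cumulative {0,3,5}
Layer 3: {2}  cumulative {0,2,3,5}
Reachable = {0,2,3,5}
witness 3: b·a

Answer: REACHABLE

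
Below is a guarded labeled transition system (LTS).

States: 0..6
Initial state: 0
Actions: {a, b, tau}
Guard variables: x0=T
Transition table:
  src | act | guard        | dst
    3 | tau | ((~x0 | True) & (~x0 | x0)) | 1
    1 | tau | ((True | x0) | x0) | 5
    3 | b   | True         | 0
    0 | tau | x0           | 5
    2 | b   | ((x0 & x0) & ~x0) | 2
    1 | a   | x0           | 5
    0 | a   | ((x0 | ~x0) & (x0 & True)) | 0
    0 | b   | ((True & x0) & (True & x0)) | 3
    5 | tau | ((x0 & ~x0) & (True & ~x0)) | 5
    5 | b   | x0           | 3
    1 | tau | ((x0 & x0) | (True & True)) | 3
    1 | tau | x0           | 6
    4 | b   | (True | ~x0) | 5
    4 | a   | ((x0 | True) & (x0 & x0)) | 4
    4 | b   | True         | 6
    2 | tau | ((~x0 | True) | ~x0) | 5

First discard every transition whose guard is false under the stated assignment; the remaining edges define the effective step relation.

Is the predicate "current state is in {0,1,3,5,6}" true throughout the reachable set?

Answer: INVARIANT HOLDS

Trace:
Safe = {0,1,3,5,6}
Reachable = {0,1,3,5,6}
  0: ✓
  1: ✓
  3: ✓
  5: ✓
  6: ✓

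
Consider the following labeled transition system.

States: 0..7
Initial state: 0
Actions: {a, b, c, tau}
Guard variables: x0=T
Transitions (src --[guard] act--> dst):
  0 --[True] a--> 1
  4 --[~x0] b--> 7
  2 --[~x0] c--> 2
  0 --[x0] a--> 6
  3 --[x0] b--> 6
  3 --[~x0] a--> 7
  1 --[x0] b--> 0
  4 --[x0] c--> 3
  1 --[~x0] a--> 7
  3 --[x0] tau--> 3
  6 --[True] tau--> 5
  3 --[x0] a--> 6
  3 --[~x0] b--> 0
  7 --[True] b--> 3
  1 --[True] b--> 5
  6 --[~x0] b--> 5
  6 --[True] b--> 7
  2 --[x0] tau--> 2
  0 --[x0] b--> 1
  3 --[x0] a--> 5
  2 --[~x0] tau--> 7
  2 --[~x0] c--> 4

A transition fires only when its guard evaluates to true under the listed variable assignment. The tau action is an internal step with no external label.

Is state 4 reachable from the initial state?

14 transition(s) survive guard evaluation.
depth 0: {0}
depth 1: {1,6}  total {0,1,6}
depth 2: {5,7}  total {0,1,5,6,7}
depth 3: {3}  total {0,1,3,5,6,7}
R = {0,1,3,5,6,7}

Answer: UNREACHABLE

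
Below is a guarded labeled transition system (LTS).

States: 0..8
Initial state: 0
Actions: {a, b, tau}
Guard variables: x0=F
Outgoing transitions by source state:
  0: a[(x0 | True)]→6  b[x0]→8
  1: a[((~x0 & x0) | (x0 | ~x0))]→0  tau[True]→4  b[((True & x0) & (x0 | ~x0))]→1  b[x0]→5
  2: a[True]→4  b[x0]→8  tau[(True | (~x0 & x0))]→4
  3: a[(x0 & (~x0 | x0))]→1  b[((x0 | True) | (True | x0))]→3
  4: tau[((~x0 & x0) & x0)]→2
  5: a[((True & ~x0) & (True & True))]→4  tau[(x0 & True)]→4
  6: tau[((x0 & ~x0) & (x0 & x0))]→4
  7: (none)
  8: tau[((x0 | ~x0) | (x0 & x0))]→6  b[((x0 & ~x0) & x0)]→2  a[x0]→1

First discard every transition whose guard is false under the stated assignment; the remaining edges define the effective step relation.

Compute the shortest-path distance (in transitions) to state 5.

Answer: UNREACHABLE

Analysis:
Layered search for 5:
  Layer 0: {0}
  Layer 1: {6}
5 never appears.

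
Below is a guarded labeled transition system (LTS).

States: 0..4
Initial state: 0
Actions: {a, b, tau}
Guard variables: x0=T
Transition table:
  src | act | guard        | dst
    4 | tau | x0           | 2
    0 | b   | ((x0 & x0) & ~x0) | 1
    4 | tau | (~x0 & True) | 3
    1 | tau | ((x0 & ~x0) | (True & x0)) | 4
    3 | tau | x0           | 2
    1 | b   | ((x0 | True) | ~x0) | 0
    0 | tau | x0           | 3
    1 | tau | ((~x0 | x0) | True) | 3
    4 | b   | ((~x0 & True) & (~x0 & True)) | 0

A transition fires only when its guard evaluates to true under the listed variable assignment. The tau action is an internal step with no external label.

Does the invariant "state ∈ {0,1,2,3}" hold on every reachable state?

Allowed set {0,1,2,3}
R = {0,2,3}
  0: safe
  2: safe
  3: safe

Answer: INVARIANT HOLDS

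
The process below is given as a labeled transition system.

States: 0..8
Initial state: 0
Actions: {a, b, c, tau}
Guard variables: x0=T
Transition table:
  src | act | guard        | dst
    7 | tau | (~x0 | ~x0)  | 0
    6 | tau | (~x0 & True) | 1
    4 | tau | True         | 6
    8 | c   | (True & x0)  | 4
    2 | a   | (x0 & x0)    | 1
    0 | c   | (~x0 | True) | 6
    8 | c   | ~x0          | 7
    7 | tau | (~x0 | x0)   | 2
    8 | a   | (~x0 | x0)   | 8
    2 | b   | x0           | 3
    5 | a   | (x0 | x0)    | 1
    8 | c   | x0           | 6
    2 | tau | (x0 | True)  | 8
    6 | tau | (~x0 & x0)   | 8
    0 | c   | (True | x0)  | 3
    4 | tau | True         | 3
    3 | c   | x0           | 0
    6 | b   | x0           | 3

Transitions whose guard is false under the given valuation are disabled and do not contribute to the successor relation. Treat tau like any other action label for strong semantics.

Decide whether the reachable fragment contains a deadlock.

R = {0,3,6}
  0: c→3  c→6  [2 out]
  3: c→0  [1 out]
  6: b→3  [1 out]

Answer: DEADLOCK-FREE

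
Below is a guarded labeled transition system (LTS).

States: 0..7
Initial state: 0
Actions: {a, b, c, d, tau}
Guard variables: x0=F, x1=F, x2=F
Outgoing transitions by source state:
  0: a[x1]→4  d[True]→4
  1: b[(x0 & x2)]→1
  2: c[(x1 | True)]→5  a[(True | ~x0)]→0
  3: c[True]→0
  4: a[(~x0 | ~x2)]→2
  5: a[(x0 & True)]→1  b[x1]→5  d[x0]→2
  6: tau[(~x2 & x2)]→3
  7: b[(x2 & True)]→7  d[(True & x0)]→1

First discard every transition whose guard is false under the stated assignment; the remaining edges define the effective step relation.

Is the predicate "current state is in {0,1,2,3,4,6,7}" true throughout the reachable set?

Answer: INVARIANT VIOLATED at state 5

Working:
Safe = {0,1,2,3,4,6,7}
R = {0,2,4,5}
  0: ✓
  2: ✓
  4: ✓
  5: outside
reach 5 via d·a·c — violates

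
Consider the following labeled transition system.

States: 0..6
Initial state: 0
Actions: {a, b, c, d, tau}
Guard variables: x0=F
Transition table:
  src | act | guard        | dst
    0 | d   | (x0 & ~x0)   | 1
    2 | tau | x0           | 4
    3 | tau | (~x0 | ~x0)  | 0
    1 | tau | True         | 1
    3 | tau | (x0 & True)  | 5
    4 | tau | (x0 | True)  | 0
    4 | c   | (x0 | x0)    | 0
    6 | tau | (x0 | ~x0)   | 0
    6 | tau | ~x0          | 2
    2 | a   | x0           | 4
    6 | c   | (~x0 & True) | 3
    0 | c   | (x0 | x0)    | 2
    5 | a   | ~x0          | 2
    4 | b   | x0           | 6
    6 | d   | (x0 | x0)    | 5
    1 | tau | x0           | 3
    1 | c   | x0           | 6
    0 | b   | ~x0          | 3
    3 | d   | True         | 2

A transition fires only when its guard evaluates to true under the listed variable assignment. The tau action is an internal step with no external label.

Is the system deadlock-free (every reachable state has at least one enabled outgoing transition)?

Reachable = {0,2,3}
  0: b→3  [deg 1]
  2: ∅  [STUCK]
  3: d→2  tau→0  [deg 2]
witness 2: b·d

Answer: DEADLOCK at state 2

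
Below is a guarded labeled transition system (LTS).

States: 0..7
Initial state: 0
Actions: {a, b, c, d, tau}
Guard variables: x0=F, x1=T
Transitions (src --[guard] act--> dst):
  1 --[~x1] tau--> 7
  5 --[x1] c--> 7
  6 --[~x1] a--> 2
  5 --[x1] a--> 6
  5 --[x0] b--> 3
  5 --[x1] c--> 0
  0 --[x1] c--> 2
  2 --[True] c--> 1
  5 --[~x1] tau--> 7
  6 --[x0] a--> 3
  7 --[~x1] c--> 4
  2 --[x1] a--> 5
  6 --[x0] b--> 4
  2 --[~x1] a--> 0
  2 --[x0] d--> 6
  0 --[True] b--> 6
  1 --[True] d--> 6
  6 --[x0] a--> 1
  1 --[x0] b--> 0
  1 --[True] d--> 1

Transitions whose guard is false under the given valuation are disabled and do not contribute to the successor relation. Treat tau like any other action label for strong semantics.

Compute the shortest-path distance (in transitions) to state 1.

Answer: 2

Analysis:
Breadth-first toward 1:
  Layer 0: {0}
  Layer 1: {2,6}
  Layer 2: {1,5}
1 enters at depth 2; path c·c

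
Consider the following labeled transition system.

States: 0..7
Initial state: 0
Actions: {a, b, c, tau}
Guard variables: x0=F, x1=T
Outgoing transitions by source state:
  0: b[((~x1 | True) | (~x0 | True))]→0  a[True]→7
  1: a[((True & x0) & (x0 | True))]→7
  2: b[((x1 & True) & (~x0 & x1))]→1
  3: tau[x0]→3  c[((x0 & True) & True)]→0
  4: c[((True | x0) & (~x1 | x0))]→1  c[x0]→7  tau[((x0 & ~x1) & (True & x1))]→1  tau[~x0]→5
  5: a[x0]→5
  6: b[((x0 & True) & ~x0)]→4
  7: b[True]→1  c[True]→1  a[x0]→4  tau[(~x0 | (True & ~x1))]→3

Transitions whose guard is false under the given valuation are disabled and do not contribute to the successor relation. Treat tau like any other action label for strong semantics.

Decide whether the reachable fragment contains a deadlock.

Reachable = {0,1,3,7}
  0: a→7  b→0  [2 exit(s)]
  1: ∅  [STUCK]
  3: ∅  [STUCK]
  7: b→1  c→1  tau→3  [3 exit(s)]
Path to 1: a·b

Answer: DEADLOCK at state 1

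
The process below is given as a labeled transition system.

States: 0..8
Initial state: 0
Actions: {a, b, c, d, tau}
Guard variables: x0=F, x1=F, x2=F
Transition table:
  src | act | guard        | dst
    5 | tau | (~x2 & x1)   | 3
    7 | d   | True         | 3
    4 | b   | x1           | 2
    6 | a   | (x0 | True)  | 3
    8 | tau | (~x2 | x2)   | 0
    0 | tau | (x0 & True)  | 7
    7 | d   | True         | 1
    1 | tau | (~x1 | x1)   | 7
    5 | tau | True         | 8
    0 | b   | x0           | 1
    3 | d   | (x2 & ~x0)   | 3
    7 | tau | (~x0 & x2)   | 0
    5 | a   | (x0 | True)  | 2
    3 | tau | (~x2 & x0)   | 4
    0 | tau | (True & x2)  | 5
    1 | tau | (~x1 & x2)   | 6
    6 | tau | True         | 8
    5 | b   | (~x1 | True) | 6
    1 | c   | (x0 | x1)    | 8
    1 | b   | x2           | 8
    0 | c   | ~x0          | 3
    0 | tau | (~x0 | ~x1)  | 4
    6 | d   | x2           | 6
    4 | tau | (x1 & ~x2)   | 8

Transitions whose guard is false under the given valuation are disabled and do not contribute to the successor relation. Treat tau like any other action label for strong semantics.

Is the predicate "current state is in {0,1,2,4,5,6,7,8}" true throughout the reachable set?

Safe = {0,1,2,4,5,6,7,8}
Reachable = {0,3,4}
  0: safe
  3: VIOLATES
  4: safe
witness against invariant: c → 3

Answer: INVARIANT VIOLATED at state 3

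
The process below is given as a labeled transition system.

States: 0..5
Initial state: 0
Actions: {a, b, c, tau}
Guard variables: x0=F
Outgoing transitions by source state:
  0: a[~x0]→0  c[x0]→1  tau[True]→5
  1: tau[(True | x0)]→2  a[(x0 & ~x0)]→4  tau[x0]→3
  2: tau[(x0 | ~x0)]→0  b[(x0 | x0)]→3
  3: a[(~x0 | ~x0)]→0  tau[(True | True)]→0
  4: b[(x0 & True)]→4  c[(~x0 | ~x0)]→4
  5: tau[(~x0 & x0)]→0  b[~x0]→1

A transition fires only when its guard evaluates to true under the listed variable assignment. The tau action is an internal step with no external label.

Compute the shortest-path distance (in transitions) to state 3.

Answer: UNREACHABLE

Working:
Layered search for 3:
  L0 = {0}
  L1 = {5}
  L2 = {1}
  L3 = {2}
3 never appears.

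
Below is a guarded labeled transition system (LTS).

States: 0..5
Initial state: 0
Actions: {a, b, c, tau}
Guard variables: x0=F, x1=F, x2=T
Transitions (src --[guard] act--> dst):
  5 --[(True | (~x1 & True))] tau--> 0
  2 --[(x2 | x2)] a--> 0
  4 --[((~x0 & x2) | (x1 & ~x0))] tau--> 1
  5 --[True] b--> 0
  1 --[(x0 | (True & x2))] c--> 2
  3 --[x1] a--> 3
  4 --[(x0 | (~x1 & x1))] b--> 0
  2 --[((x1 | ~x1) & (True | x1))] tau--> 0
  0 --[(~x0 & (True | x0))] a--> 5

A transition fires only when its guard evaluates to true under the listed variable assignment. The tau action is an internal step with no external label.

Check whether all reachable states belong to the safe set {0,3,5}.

Allowed set {0,3,5}
Reachable = {0,5}
  0: ok
  5: ok

Answer: INVARIANT HOLDS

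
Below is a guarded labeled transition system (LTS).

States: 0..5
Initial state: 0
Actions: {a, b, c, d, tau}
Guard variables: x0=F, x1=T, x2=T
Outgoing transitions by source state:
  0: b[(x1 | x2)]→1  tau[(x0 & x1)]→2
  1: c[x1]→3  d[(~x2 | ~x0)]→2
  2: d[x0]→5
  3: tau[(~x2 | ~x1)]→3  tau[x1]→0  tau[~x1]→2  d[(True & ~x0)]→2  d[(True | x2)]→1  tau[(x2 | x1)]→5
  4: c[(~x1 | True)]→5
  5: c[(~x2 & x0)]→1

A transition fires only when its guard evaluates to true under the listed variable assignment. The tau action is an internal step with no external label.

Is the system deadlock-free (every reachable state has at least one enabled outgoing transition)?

Answer: DEADLOCK at state 2

Analysis:
R = {0,1,2,3,5}
  0: b→1  [deg 1]
  1: c→3  d→2  [deg 2]
  2: ∅  [no exit]
  3: d→1  d→2  tau→0  tau→5  [deg 4]
  5: ∅  [no exit]
witness 2: b·d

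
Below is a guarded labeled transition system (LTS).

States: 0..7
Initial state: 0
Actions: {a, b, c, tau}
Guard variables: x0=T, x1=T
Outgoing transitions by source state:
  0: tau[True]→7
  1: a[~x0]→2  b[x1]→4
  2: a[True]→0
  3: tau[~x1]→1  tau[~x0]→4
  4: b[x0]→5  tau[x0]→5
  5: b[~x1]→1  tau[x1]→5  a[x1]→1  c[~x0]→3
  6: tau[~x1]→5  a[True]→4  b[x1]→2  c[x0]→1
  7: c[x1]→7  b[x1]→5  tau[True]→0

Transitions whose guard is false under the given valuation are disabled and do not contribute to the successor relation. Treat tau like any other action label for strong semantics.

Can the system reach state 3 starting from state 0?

13 transition(s) survive guard evaluation.
depth 0: {0}
depth 1: {7}  total {0,7}
depth 2: {5}  total {0,5,7}
depth 3: {1}  total {0,1,5,7}
depth 4: {4}  total {0,1,4,5,7}
R = {0,1,4,5,7}

Answer: UNREACHABLE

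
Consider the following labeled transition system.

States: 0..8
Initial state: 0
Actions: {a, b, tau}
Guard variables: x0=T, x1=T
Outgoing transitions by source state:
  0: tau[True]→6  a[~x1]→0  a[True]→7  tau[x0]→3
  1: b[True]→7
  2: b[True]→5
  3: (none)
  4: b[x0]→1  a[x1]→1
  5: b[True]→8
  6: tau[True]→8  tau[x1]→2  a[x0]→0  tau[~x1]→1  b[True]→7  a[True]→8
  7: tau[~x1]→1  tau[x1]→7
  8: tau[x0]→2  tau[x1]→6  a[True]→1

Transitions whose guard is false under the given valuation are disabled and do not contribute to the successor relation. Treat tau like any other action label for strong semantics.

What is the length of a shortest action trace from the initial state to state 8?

Answer: 2

Working:
Breadth-first toward 8:
  Layer 0: {0}
  Layer 1: {3,6,7}
  Layer 2: {2,8}
depth(8)=2, e.g. tau·a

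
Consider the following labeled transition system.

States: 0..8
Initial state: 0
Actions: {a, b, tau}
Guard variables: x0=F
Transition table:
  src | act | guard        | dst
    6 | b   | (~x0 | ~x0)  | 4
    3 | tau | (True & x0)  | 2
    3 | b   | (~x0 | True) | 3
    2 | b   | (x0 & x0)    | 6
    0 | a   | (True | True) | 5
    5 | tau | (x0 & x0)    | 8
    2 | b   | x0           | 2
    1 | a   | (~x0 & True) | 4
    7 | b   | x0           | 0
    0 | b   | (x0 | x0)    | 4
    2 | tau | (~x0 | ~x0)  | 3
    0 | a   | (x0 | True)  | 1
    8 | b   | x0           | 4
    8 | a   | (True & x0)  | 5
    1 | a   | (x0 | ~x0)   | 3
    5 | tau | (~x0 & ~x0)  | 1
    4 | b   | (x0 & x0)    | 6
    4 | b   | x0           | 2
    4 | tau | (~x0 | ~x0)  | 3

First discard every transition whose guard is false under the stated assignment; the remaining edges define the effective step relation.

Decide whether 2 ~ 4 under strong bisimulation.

Bisimulation quotient by refinement:
  P[0] = {{0,1,2,3,4,5,6,7,8}}
  P[1] = {{0,1},{2,4,5},{3,6},{7,8}}
  P[2] = {{0},{1},{2,4},{3},{5},{6},{7,8}}
7 equivalence class(es) (converged in 3)
[2]={2,4}  [4]={2,4}

Answer: BISIMILAR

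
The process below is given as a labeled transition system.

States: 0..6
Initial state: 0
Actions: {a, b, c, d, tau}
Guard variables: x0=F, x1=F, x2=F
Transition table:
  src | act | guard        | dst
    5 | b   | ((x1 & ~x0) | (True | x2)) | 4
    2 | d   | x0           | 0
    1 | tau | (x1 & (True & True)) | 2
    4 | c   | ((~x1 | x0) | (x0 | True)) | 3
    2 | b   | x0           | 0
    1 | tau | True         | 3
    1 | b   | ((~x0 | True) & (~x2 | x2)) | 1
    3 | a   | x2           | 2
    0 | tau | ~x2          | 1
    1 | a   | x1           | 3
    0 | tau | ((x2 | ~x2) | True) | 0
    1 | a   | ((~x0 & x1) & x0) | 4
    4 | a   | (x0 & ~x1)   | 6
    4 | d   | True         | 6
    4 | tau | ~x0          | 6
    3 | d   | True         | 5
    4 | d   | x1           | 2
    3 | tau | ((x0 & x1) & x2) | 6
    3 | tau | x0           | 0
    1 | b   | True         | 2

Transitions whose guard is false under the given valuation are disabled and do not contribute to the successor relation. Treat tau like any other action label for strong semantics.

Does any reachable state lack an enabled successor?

R = {0,1,2,3,4,5,6}
  0: tau→0  tau→1  [deg 2]
  1: b→1  b→2  tau→3  [deg 3]
  2: ∅  [STUCK]
  3: d→5  [deg 1]
  4: c→3  d→6  tau→6  [deg 3]
  5: b→4  [deg 1]
  6: ∅  [STUCK]
Path to 2: tau·b

Answer: DEADLOCK at state 2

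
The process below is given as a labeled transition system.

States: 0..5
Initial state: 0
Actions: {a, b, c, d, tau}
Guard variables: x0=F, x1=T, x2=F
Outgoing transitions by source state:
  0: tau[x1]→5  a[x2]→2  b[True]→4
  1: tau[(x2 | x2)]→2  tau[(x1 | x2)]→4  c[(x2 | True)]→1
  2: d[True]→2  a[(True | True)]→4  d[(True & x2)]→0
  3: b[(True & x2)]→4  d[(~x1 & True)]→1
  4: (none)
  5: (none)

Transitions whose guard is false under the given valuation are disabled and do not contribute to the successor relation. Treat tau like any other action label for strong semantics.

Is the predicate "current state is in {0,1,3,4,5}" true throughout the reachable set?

Answer: INVARIANT HOLDS

Working:
Inv-set: {0,1,3,4,5}
R = {0,4,5}
  0: ok
  4: ok
  5: ok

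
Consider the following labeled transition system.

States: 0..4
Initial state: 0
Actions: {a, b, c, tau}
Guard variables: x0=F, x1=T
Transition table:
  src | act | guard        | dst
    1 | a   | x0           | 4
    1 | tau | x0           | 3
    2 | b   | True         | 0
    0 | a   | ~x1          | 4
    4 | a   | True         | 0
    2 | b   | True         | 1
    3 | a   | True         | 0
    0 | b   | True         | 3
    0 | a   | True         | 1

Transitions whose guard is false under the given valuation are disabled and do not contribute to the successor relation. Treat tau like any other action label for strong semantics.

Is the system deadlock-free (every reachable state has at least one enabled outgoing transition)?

Answer: DEADLOCK at state 1

Analysis:
Reach set: {0,1,3}
  0: a→1  b→3  [2 exit(s)]
  1: ∅  [no exit]
  3: a→0  [1 exit(s)]
witness 1: a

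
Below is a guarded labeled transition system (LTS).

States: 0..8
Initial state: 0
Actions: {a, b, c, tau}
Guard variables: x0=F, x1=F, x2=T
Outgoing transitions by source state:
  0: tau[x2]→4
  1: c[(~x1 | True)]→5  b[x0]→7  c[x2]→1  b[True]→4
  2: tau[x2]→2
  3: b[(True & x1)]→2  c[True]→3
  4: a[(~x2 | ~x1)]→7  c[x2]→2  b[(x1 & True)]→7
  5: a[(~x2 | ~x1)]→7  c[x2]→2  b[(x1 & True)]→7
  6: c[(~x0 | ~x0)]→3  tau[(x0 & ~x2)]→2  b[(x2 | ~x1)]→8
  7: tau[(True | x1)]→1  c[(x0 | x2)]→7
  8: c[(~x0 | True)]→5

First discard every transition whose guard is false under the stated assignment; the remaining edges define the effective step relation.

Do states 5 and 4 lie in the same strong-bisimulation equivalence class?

Answer: BISIMILAR

Trace:
Compute ~ classes (split until stable):
  P[0] = {{0,1,2,3,4,5,6,7,8}}
  P[1] = {{0,2},{1,6},{3,8},{4,5},{7}}
  P[2] = {{0},{1},{2},{3},{4,5},{6},{7},{8}}
stable after 3 split(s): 8 block(s)
5∈{4,5}, 4∈{4,5}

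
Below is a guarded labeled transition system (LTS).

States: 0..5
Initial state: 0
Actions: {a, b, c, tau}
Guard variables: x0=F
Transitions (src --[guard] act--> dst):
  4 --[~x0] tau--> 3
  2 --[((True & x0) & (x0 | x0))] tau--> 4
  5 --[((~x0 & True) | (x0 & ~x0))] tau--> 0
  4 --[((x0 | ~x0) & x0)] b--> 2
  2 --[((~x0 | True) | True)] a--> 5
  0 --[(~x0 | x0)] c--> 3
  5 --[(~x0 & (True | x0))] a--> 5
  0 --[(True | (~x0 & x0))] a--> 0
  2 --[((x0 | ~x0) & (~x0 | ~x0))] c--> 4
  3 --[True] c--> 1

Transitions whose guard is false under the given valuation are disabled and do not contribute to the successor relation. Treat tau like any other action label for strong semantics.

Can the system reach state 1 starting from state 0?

Answer: REACHABLE

Analysis:
Guard filter leaves 8 enabled edge(s).
L0 = {0}
L1 = {3}  now seen {0,3}
L2 = {1}  now seen {0,1,3}
Reachable = {0,1,3}
Path to 1: c·c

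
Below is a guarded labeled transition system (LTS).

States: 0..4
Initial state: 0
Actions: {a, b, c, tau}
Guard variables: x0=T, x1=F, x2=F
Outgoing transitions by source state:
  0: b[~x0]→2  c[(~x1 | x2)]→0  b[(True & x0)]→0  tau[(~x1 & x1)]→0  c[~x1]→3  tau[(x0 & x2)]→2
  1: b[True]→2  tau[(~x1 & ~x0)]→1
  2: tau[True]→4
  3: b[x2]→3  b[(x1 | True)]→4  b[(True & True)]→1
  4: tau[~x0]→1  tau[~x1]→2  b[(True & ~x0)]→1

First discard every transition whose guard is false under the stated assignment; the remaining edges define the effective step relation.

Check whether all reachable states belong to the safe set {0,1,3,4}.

Answer: INVARIANT VIOLATED at state 2

Working:
Allowed set {0,1,3,4}
R = {0,1,2,3,4}
  0: ok
  1: ok
  2: VIOLATES
  3: ok
  4: ok
witness against invariant: c·b·b → 2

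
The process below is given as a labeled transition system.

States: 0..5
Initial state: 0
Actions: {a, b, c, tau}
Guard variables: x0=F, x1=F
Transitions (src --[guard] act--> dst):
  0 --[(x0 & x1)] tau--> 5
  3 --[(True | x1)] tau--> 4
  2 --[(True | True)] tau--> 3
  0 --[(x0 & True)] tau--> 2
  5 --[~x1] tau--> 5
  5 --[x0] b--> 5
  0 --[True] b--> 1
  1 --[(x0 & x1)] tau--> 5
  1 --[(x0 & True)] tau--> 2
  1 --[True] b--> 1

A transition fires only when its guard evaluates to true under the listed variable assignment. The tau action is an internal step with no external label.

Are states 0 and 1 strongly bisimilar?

Refine partition for ~:
  P[0] = {{0,1,2,3,4,5}}
  P[1] = {{0,1},{2,3,5},{4}}
  P[2] = {{0,1},{2,5},{3},{4}}
  P[3] = {{0,1},{2},{3},{4},{5}}
5 equivalence class(es) (converged in 4)
[0]={0,1}  [1]={0,1}

Answer: BISIMILAR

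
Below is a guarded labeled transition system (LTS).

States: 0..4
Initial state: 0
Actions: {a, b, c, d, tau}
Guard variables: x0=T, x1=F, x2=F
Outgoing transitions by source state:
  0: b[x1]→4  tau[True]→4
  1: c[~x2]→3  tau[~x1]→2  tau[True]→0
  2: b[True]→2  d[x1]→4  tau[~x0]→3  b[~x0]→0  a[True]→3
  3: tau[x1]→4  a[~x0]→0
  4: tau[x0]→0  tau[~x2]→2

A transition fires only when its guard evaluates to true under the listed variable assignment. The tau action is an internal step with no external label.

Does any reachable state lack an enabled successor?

Reach set: {0,2,3,4}
  0: tau→4  [deg 1]
  2: a→3  b→2  [deg 2]
  3: ∅  [deadlock]
  4: tau→0  tau→2  [deg 2]
witness 3: tau·tau·a

Answer: DEADLOCK at state 3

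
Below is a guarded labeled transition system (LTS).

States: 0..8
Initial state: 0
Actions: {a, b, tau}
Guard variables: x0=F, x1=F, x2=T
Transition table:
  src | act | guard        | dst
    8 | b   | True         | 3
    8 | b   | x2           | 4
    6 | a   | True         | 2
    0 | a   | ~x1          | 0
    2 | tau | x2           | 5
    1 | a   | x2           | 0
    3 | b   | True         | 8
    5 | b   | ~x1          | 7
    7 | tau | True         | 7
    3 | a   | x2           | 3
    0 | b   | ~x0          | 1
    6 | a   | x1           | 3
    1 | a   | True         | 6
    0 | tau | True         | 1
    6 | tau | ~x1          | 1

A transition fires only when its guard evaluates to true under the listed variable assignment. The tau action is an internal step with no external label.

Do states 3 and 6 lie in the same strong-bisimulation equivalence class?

Answer: NOT BISIMILAR

Analysis:
Bisimulation quotient by refinement:
  round 0: {{0,1,2,3,4,5,6,7,8}}
  round 1: {{0},{1},{2,7},{3},{4},{5,8},{6}}
  round 2: {{0},{1},{2},{3},{4},{5},{6},{7},{8}}
9 equivalence class(es) (converged in 3)
3∈{3}, 6∈{6}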